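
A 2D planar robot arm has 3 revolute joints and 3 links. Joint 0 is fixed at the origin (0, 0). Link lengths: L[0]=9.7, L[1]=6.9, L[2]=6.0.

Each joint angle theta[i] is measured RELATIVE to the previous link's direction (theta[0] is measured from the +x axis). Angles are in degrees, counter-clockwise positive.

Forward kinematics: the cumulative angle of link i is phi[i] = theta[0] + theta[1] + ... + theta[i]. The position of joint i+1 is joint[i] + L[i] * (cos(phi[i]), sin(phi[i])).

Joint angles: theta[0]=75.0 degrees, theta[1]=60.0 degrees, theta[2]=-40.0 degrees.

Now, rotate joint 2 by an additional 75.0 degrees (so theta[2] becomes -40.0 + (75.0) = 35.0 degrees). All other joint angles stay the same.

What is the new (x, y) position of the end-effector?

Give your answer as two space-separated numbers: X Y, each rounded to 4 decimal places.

joint[0] = (0.0000, 0.0000)  (base)
link 0: phi[0] = 75 = 75 deg
  cos(75 deg) = 0.2588, sin(75 deg) = 0.9659
  joint[1] = (0.0000, 0.0000) + 9.7 * (0.2588, 0.9659) = (0.0000 + 2.5105, 0.0000 + 9.3695) = (2.5105, 9.3695)
link 1: phi[1] = 75 + 60 = 135 deg
  cos(135 deg) = -0.7071, sin(135 deg) = 0.7071
  joint[2] = (2.5105, 9.3695) + 6.9 * (-0.7071, 0.7071) = (2.5105 + -4.8790, 9.3695 + 4.8790) = (-2.3685, 14.2485)
link 2: phi[2] = 75 + 60 + 35 = 170 deg
  cos(170 deg) = -0.9848, sin(170 deg) = 0.1736
  joint[3] = (-2.3685, 14.2485) + 6 * (-0.9848, 0.1736) = (-2.3685 + -5.9088, 14.2485 + 1.0419) = (-8.2773, 15.2904)
End effector: (-8.2773, 15.2904)

Answer: -8.2773 15.2904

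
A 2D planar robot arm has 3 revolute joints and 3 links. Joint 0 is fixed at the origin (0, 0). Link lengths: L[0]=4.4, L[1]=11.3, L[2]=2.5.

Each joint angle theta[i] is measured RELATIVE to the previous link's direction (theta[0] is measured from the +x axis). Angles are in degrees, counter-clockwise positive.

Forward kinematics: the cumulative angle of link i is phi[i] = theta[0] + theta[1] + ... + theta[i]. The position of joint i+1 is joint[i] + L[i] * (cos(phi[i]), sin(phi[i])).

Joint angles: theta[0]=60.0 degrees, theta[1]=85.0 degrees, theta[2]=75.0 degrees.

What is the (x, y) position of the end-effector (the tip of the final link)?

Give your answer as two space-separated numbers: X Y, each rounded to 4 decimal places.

Answer: -8.9715 8.6850

Derivation:
joint[0] = (0.0000, 0.0000)  (base)
link 0: phi[0] = 60 = 60 deg
  cos(60 deg) = 0.5000, sin(60 deg) = 0.8660
  joint[1] = (0.0000, 0.0000) + 4.4 * (0.5000, 0.8660) = (0.0000 + 2.2000, 0.0000 + 3.8105) = (2.2000, 3.8105)
link 1: phi[1] = 60 + 85 = 145 deg
  cos(145 deg) = -0.8192, sin(145 deg) = 0.5736
  joint[2] = (2.2000, 3.8105) + 11.3 * (-0.8192, 0.5736) = (2.2000 + -9.2564, 3.8105 + 6.4814) = (-7.0564, 10.2919)
link 2: phi[2] = 60 + 85 + 75 = 220 deg
  cos(220 deg) = -0.7660, sin(220 deg) = -0.6428
  joint[3] = (-7.0564, 10.2919) + 2.5 * (-0.7660, -0.6428) = (-7.0564 + -1.9151, 10.2919 + -1.6070) = (-8.9715, 8.6850)
End effector: (-8.9715, 8.6850)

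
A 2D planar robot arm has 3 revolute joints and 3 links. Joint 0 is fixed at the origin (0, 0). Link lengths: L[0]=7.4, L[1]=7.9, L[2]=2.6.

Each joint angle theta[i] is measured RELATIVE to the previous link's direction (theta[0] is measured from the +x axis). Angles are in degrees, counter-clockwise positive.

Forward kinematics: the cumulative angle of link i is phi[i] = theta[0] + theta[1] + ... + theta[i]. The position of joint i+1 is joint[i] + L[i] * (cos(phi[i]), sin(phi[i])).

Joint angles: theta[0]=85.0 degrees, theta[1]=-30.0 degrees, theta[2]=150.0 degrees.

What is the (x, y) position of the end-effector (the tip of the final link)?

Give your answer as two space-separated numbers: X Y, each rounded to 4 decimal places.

joint[0] = (0.0000, 0.0000)  (base)
link 0: phi[0] = 85 = 85 deg
  cos(85 deg) = 0.0872, sin(85 deg) = 0.9962
  joint[1] = (0.0000, 0.0000) + 7.4 * (0.0872, 0.9962) = (0.0000 + 0.6450, 0.0000 + 7.3718) = (0.6450, 7.3718)
link 1: phi[1] = 85 + -30 = 55 deg
  cos(55 deg) = 0.5736, sin(55 deg) = 0.8192
  joint[2] = (0.6450, 7.3718) + 7.9 * (0.5736, 0.8192) = (0.6450 + 4.5313, 7.3718 + 6.4713) = (5.1762, 13.8431)
link 2: phi[2] = 85 + -30 + 150 = 205 deg
  cos(205 deg) = -0.9063, sin(205 deg) = -0.4226
  joint[3] = (5.1762, 13.8431) + 2.6 * (-0.9063, -0.4226) = (5.1762 + -2.3564, 13.8431 + -1.0988) = (2.8198, 12.7443)
End effector: (2.8198, 12.7443)

Answer: 2.8198 12.7443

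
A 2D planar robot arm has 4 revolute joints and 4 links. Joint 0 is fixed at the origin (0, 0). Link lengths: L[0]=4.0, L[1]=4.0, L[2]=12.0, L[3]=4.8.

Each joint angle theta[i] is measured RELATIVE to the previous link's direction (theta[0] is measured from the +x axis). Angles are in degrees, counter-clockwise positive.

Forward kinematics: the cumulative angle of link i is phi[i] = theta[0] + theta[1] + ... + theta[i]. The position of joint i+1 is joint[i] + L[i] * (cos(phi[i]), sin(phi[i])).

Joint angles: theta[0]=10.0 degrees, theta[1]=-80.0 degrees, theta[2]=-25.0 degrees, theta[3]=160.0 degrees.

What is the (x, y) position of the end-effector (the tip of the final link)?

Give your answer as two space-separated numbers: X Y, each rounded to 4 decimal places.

joint[0] = (0.0000, 0.0000)  (base)
link 0: phi[0] = 10 = 10 deg
  cos(10 deg) = 0.9848, sin(10 deg) = 0.1736
  joint[1] = (0.0000, 0.0000) + 4 * (0.9848, 0.1736) = (0.0000 + 3.9392, 0.0000 + 0.6946) = (3.9392, 0.6946)
link 1: phi[1] = 10 + -80 = -70 deg
  cos(-70 deg) = 0.3420, sin(-70 deg) = -0.9397
  joint[2] = (3.9392, 0.6946) + 4 * (0.3420, -0.9397) = (3.9392 + 1.3681, 0.6946 + -3.7588) = (5.3073, -3.0642)
link 2: phi[2] = 10 + -80 + -25 = -95 deg
  cos(-95 deg) = -0.0872, sin(-95 deg) = -0.9962
  joint[3] = (5.3073, -3.0642) + 12 * (-0.0872, -0.9962) = (5.3073 + -1.0459, -3.0642 + -11.9543) = (4.2614, -15.0185)
link 3: phi[3] = 10 + -80 + -25 + 160 = 65 deg
  cos(65 deg) = 0.4226, sin(65 deg) = 0.9063
  joint[4] = (4.2614, -15.0185) + 4.8 * (0.4226, 0.9063) = (4.2614 + 2.0286, -15.0185 + 4.3503) = (6.2900, -10.6682)
End effector: (6.2900, -10.6682)

Answer: 6.2900 -10.6682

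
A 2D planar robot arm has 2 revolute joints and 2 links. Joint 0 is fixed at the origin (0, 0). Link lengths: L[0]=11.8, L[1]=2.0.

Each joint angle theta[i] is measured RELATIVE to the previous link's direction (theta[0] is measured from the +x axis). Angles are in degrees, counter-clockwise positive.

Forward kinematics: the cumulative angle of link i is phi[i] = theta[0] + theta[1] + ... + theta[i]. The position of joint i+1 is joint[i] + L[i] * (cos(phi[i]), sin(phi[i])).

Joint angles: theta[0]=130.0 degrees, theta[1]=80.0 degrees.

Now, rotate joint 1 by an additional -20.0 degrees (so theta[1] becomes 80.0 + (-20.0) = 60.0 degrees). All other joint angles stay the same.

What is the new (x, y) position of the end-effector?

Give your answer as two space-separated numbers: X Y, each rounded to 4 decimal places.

Answer: -9.5545 8.6920

Derivation:
joint[0] = (0.0000, 0.0000)  (base)
link 0: phi[0] = 130 = 130 deg
  cos(130 deg) = -0.6428, sin(130 deg) = 0.7660
  joint[1] = (0.0000, 0.0000) + 11.8 * (-0.6428, 0.7660) = (0.0000 + -7.5849, 0.0000 + 9.0393) = (-7.5849, 9.0393)
link 1: phi[1] = 130 + 60 = 190 deg
  cos(190 deg) = -0.9848, sin(190 deg) = -0.1736
  joint[2] = (-7.5849, 9.0393) + 2 * (-0.9848, -0.1736) = (-7.5849 + -1.9696, 9.0393 + -0.3473) = (-9.5545, 8.6920)
End effector: (-9.5545, 8.6920)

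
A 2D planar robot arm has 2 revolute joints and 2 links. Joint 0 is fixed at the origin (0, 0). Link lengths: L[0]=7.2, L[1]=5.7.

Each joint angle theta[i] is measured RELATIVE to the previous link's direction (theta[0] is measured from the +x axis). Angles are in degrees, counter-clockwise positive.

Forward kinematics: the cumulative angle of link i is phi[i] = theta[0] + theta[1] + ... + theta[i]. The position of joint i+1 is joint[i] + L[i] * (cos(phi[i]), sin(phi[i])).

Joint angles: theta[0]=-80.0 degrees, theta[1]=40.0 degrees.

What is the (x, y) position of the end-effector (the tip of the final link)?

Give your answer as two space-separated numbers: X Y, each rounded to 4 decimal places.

Answer: 5.6167 -10.7545

Derivation:
joint[0] = (0.0000, 0.0000)  (base)
link 0: phi[0] = -80 = -80 deg
  cos(-80 deg) = 0.1736, sin(-80 deg) = -0.9848
  joint[1] = (0.0000, 0.0000) + 7.2 * (0.1736, -0.9848) = (0.0000 + 1.2503, 0.0000 + -7.0906) = (1.2503, -7.0906)
link 1: phi[1] = -80 + 40 = -40 deg
  cos(-40 deg) = 0.7660, sin(-40 deg) = -0.6428
  joint[2] = (1.2503, -7.0906) + 5.7 * (0.7660, -0.6428) = (1.2503 + 4.3665, -7.0906 + -3.6639) = (5.6167, -10.7545)
End effector: (5.6167, -10.7545)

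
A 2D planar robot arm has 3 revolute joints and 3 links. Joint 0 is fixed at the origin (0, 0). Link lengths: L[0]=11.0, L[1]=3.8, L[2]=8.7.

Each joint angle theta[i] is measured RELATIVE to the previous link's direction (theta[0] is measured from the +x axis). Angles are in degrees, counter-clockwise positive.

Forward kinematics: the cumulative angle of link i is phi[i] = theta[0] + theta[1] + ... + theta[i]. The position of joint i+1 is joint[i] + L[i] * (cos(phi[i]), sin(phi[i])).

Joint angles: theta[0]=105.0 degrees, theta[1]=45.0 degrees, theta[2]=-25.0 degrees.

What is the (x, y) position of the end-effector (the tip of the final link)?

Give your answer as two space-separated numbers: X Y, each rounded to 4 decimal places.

joint[0] = (0.0000, 0.0000)  (base)
link 0: phi[0] = 105 = 105 deg
  cos(105 deg) = -0.2588, sin(105 deg) = 0.9659
  joint[1] = (0.0000, 0.0000) + 11 * (-0.2588, 0.9659) = (0.0000 + -2.8470, 0.0000 + 10.6252) = (-2.8470, 10.6252)
link 1: phi[1] = 105 + 45 = 150 deg
  cos(150 deg) = -0.8660, sin(150 deg) = 0.5000
  joint[2] = (-2.8470, 10.6252) + 3.8 * (-0.8660, 0.5000) = (-2.8470 + -3.2909, 10.6252 + 1.9000) = (-6.1379, 12.5252)
link 2: phi[2] = 105 + 45 + -25 = 125 deg
  cos(125 deg) = -0.5736, sin(125 deg) = 0.8192
  joint[3] = (-6.1379, 12.5252) + 8.7 * (-0.5736, 0.8192) = (-6.1379 + -4.9901, 12.5252 + 7.1266) = (-11.1280, 19.6518)
End effector: (-11.1280, 19.6518)

Answer: -11.1280 19.6518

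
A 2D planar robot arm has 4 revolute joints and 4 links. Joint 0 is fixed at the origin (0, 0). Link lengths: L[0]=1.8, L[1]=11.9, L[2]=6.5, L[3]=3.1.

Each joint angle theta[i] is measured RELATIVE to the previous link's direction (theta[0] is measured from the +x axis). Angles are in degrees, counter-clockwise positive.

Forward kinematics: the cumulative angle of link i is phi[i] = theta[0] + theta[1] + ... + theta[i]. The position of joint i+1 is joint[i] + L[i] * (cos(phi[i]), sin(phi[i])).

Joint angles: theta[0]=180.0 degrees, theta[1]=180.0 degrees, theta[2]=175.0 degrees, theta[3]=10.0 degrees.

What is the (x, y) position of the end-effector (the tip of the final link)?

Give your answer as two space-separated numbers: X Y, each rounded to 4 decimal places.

Answer: 0.5365 0.2963

Derivation:
joint[0] = (0.0000, 0.0000)  (base)
link 0: phi[0] = 180 = 180 deg
  cos(180 deg) = -1.0000, sin(180 deg) = 0.0000
  joint[1] = (0.0000, 0.0000) + 1.8 * (-1.0000, 0.0000) = (0.0000 + -1.8000, 0.0000 + 0.0000) = (-1.8000, 0.0000)
link 1: phi[1] = 180 + 180 = 360 deg
  cos(360 deg) = 1.0000, sin(360 deg) = -0.0000
  joint[2] = (-1.8000, 0.0000) + 11.9 * (1.0000, -0.0000) = (-1.8000 + 11.9000, 0.0000 + -0.0000) = (10.1000, -0.0000)
link 2: phi[2] = 180 + 180 + 175 = 535 deg
  cos(535 deg) = -0.9962, sin(535 deg) = 0.0872
  joint[3] = (10.1000, -0.0000) + 6.5 * (-0.9962, 0.0872) = (10.1000 + -6.4753, -0.0000 + 0.5665) = (3.6247, 0.5665)
link 3: phi[3] = 180 + 180 + 175 + 10 = 545 deg
  cos(545 deg) = -0.9962, sin(545 deg) = -0.0872
  joint[4] = (3.6247, 0.5665) + 3.1 * (-0.9962, -0.0872) = (3.6247 + -3.0882, 0.5665 + -0.2702) = (0.5365, 0.2963)
End effector: (0.5365, 0.2963)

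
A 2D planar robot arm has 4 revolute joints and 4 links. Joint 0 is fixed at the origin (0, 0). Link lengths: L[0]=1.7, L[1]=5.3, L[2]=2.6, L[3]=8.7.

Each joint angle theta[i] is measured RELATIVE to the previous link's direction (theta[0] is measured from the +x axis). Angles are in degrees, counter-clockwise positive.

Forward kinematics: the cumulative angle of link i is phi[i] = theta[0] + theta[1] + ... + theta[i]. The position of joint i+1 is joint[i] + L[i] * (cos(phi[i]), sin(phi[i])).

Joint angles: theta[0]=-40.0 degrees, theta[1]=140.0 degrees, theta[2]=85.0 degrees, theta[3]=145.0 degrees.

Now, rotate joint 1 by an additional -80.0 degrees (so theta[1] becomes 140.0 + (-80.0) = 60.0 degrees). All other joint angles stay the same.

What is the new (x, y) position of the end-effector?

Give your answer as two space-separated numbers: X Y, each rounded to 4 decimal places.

joint[0] = (0.0000, 0.0000)  (base)
link 0: phi[0] = -40 = -40 deg
  cos(-40 deg) = 0.7660, sin(-40 deg) = -0.6428
  joint[1] = (0.0000, 0.0000) + 1.7 * (0.7660, -0.6428) = (0.0000 + 1.3023, 0.0000 + -1.0927) = (1.3023, -1.0927)
link 1: phi[1] = -40 + 60 = 20 deg
  cos(20 deg) = 0.9397, sin(20 deg) = 0.3420
  joint[2] = (1.3023, -1.0927) + 5.3 * (0.9397, 0.3420) = (1.3023 + 4.9804, -1.0927 + 1.8127) = (6.2826, 0.7200)
link 2: phi[2] = -40 + 60 + 85 = 105 deg
  cos(105 deg) = -0.2588, sin(105 deg) = 0.9659
  joint[3] = (6.2826, 0.7200) + 2.6 * (-0.2588, 0.9659) = (6.2826 + -0.6729, 0.7200 + 2.5114) = (5.6097, 3.2314)
link 3: phi[3] = -40 + 60 + 85 + 145 = 250 deg
  cos(250 deg) = -0.3420, sin(250 deg) = -0.9397
  joint[4] = (5.6097, 3.2314) + 8.7 * (-0.3420, -0.9397) = (5.6097 + -2.9756, 3.2314 + -8.1753) = (2.6341, -4.9440)
End effector: (2.6341, -4.9440)

Answer: 2.6341 -4.9440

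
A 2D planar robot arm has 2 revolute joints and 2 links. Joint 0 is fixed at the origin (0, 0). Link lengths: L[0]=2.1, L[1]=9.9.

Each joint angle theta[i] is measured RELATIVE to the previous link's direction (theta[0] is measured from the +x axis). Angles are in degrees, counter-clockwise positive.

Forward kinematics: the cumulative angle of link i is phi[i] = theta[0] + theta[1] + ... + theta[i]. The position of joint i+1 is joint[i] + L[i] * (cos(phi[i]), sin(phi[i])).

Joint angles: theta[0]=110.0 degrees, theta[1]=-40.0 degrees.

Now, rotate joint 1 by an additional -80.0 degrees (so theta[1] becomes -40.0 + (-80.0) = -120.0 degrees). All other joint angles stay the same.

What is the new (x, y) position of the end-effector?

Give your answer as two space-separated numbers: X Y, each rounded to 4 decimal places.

Answer: 9.0314 0.2542

Derivation:
joint[0] = (0.0000, 0.0000)  (base)
link 0: phi[0] = 110 = 110 deg
  cos(110 deg) = -0.3420, sin(110 deg) = 0.9397
  joint[1] = (0.0000, 0.0000) + 2.1 * (-0.3420, 0.9397) = (0.0000 + -0.7182, 0.0000 + 1.9734) = (-0.7182, 1.9734)
link 1: phi[1] = 110 + -120 = -10 deg
  cos(-10 deg) = 0.9848, sin(-10 deg) = -0.1736
  joint[2] = (-0.7182, 1.9734) + 9.9 * (0.9848, -0.1736) = (-0.7182 + 9.7496, 1.9734 + -1.7191) = (9.0314, 0.2542)
End effector: (9.0314, 0.2542)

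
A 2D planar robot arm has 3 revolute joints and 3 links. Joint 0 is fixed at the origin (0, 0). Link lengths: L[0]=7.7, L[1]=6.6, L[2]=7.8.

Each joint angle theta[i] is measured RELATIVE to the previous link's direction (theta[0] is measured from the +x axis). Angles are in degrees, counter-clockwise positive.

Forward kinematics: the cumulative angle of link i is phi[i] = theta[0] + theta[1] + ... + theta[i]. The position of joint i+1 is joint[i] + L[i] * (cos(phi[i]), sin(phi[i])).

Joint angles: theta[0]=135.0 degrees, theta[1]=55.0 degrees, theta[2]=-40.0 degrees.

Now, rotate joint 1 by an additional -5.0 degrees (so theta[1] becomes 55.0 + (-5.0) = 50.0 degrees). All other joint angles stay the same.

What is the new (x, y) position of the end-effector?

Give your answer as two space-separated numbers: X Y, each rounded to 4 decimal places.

Answer: -18.4090 9.3434

Derivation:
joint[0] = (0.0000, 0.0000)  (base)
link 0: phi[0] = 135 = 135 deg
  cos(135 deg) = -0.7071, sin(135 deg) = 0.7071
  joint[1] = (0.0000, 0.0000) + 7.7 * (-0.7071, 0.7071) = (0.0000 + -5.4447, 0.0000 + 5.4447) = (-5.4447, 5.4447)
link 1: phi[1] = 135 + 50 = 185 deg
  cos(185 deg) = -0.9962, sin(185 deg) = -0.0872
  joint[2] = (-5.4447, 5.4447) + 6.6 * (-0.9962, -0.0872) = (-5.4447 + -6.5749, 5.4447 + -0.5752) = (-12.0196, 4.8695)
link 2: phi[2] = 135 + 50 + -40 = 145 deg
  cos(145 deg) = -0.8192, sin(145 deg) = 0.5736
  joint[3] = (-12.0196, 4.8695) + 7.8 * (-0.8192, 0.5736) = (-12.0196 + -6.3894, 4.8695 + 4.4739) = (-18.4090, 9.3434)
End effector: (-18.4090, 9.3434)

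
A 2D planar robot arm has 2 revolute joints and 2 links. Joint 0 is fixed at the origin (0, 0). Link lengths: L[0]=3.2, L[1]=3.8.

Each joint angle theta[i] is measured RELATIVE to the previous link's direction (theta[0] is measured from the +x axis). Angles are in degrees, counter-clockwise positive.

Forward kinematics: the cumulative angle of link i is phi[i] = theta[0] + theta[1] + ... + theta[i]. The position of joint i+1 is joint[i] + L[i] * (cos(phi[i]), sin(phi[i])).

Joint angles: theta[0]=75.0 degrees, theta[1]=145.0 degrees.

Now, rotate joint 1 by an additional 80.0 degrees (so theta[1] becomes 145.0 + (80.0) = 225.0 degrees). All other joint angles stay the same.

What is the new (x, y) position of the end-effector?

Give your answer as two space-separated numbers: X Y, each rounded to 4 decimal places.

Answer: 2.7282 -0.1999

Derivation:
joint[0] = (0.0000, 0.0000)  (base)
link 0: phi[0] = 75 = 75 deg
  cos(75 deg) = 0.2588, sin(75 deg) = 0.9659
  joint[1] = (0.0000, 0.0000) + 3.2 * (0.2588, 0.9659) = (0.0000 + 0.8282, 0.0000 + 3.0910) = (0.8282, 3.0910)
link 1: phi[1] = 75 + 225 = 300 deg
  cos(300 deg) = 0.5000, sin(300 deg) = -0.8660
  joint[2] = (0.8282, 3.0910) + 3.8 * (0.5000, -0.8660) = (0.8282 + 1.9000, 3.0910 + -3.2909) = (2.7282, -0.1999)
End effector: (2.7282, -0.1999)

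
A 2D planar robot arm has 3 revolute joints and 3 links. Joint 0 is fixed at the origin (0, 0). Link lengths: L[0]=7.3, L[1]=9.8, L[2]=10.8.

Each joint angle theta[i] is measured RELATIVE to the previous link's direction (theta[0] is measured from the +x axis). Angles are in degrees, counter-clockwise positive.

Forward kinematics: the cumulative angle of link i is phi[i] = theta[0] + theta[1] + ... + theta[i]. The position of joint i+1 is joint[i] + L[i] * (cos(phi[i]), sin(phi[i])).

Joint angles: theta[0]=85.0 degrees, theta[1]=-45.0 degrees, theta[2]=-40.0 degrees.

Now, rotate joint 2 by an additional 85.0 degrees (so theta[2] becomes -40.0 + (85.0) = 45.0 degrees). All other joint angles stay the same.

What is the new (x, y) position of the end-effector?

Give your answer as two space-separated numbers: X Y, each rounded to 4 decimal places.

joint[0] = (0.0000, 0.0000)  (base)
link 0: phi[0] = 85 = 85 deg
  cos(85 deg) = 0.0872, sin(85 deg) = 0.9962
  joint[1] = (0.0000, 0.0000) + 7.3 * (0.0872, 0.9962) = (0.0000 + 0.6362, 0.0000 + 7.2722) = (0.6362, 7.2722)
link 1: phi[1] = 85 + -45 = 40 deg
  cos(40 deg) = 0.7660, sin(40 deg) = 0.6428
  joint[2] = (0.6362, 7.2722) + 9.8 * (0.7660, 0.6428) = (0.6362 + 7.5072, 7.2722 + 6.2993) = (8.1435, 13.5715)
link 2: phi[2] = 85 + -45 + 45 = 85 deg
  cos(85 deg) = 0.0872, sin(85 deg) = 0.9962
  joint[3] = (8.1435, 13.5715) + 10.8 * (0.0872, 0.9962) = (8.1435 + 0.9413, 13.5715 + 10.7589) = (9.0848, 24.3304)
End effector: (9.0848, 24.3304)

Answer: 9.0848 24.3304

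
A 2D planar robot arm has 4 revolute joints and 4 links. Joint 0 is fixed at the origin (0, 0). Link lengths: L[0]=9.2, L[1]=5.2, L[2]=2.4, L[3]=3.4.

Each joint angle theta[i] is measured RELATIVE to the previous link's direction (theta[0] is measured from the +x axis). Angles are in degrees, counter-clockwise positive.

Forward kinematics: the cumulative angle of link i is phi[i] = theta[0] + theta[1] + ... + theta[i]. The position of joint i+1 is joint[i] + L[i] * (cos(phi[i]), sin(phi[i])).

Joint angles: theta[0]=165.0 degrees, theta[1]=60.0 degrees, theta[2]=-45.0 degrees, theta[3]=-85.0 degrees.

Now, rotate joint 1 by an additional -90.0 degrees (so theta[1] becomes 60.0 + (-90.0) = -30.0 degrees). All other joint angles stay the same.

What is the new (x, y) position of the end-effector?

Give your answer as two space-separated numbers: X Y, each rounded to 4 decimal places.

Answer: -9.1764 8.7544

Derivation:
joint[0] = (0.0000, 0.0000)  (base)
link 0: phi[0] = 165 = 165 deg
  cos(165 deg) = -0.9659, sin(165 deg) = 0.2588
  joint[1] = (0.0000, 0.0000) + 9.2 * (-0.9659, 0.2588) = (0.0000 + -8.8865, 0.0000 + 2.3811) = (-8.8865, 2.3811)
link 1: phi[1] = 165 + -30 = 135 deg
  cos(135 deg) = -0.7071, sin(135 deg) = 0.7071
  joint[2] = (-8.8865, 2.3811) + 5.2 * (-0.7071, 0.7071) = (-8.8865 + -3.6770, 2.3811 + 3.6770) = (-12.5635, 6.0581)
link 2: phi[2] = 165 + -30 + -45 = 90 deg
  cos(90 deg) = 0.0000, sin(90 deg) = 1.0000
  joint[3] = (-12.5635, 6.0581) + 2.4 * (0.0000, 1.0000) = (-12.5635 + 0.0000, 6.0581 + 2.4000) = (-12.5635, 8.4581)
link 3: phi[3] = 165 + -30 + -45 + -85 = 5 deg
  cos(5 deg) = 0.9962, sin(5 deg) = 0.0872
  joint[4] = (-12.5635, 8.4581) + 3.4 * (0.9962, 0.0872) = (-12.5635 + 3.3871, 8.4581 + 0.2963) = (-9.1764, 8.7544)
End effector: (-9.1764, 8.7544)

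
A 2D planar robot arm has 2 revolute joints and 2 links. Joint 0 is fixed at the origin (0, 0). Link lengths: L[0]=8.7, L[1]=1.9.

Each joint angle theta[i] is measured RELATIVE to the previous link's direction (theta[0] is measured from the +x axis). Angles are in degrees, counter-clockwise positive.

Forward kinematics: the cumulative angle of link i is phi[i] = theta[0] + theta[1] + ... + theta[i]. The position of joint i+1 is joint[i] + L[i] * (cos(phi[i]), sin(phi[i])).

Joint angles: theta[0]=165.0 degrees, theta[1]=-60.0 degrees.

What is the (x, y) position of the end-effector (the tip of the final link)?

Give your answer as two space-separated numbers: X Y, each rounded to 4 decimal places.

Answer: -8.8953 4.0870

Derivation:
joint[0] = (0.0000, 0.0000)  (base)
link 0: phi[0] = 165 = 165 deg
  cos(165 deg) = -0.9659, sin(165 deg) = 0.2588
  joint[1] = (0.0000, 0.0000) + 8.7 * (-0.9659, 0.2588) = (0.0000 + -8.4036, 0.0000 + 2.2517) = (-8.4036, 2.2517)
link 1: phi[1] = 165 + -60 = 105 deg
  cos(105 deg) = -0.2588, sin(105 deg) = 0.9659
  joint[2] = (-8.4036, 2.2517) + 1.9 * (-0.2588, 0.9659) = (-8.4036 + -0.4918, 2.2517 + 1.8353) = (-8.8953, 4.0870)
End effector: (-8.8953, 4.0870)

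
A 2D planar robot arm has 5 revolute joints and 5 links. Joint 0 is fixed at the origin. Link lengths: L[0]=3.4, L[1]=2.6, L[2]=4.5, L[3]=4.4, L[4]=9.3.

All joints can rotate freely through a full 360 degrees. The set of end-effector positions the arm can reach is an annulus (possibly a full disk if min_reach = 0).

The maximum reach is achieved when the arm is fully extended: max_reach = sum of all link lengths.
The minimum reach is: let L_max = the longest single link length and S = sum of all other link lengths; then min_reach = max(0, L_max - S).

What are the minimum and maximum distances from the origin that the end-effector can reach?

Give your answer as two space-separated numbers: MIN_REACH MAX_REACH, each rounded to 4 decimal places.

Link lengths: [3.4, 2.6, 4.5, 4.4, 9.3]
max_reach = 3.4 + 2.6 + 4.5 + 4.4 + 9.3 = 24.2
L_max = max([3.4, 2.6, 4.5, 4.4, 9.3]) = 9.3
S (sum of others) = 24.2 - 9.3 = 14.9
min_reach = max(0, 9.3 - 14.9) = max(0, -5.6) = 0

Answer: 0.0000 24.2000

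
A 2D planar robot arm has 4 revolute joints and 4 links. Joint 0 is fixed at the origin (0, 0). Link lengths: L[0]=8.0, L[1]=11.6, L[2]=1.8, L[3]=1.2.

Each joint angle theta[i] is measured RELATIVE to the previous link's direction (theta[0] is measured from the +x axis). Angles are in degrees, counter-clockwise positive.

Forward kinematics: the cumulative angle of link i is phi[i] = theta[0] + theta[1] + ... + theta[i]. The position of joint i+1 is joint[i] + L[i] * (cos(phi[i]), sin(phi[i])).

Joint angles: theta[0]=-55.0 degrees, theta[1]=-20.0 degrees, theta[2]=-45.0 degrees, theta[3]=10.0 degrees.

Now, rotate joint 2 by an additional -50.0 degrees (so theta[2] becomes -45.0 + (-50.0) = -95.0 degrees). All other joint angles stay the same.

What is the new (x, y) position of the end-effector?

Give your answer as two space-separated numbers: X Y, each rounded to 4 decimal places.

Answer: 4.6906 -18.4809

Derivation:
joint[0] = (0.0000, 0.0000)  (base)
link 0: phi[0] = -55 = -55 deg
  cos(-55 deg) = 0.5736, sin(-55 deg) = -0.8192
  joint[1] = (0.0000, 0.0000) + 8 * (0.5736, -0.8192) = (0.0000 + 4.5886, 0.0000 + -6.5532) = (4.5886, -6.5532)
link 1: phi[1] = -55 + -20 = -75 deg
  cos(-75 deg) = 0.2588, sin(-75 deg) = -0.9659
  joint[2] = (4.5886, -6.5532) + 11.6 * (0.2588, -0.9659) = (4.5886 + 3.0023, -6.5532 + -11.2047) = (7.5909, -17.7580)
link 2: phi[2] = -55 + -20 + -95 = -170 deg
  cos(-170 deg) = -0.9848, sin(-170 deg) = -0.1736
  joint[3] = (7.5909, -17.7580) + 1.8 * (-0.9848, -0.1736) = (7.5909 + -1.7727, -17.7580 + -0.3126) = (5.8183, -18.0705)
link 3: phi[3] = -55 + -20 + -95 + 10 = -160 deg
  cos(-160 deg) = -0.9397, sin(-160 deg) = -0.3420
  joint[4] = (5.8183, -18.0705) + 1.2 * (-0.9397, -0.3420) = (5.8183 + -1.1276, -18.0705 + -0.4104) = (4.6906, -18.4809)
End effector: (4.6906, -18.4809)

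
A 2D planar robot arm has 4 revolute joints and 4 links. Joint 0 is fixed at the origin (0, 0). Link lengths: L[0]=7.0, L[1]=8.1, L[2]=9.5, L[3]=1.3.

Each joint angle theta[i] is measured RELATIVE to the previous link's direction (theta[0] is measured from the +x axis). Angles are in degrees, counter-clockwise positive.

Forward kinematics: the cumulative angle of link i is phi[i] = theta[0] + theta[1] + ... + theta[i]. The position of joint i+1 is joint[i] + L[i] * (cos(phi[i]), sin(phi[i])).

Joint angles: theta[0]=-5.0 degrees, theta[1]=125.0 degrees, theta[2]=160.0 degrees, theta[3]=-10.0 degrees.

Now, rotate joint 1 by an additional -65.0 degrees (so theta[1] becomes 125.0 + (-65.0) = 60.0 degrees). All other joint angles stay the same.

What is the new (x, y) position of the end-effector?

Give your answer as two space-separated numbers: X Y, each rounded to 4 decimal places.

Answer: 2.6592 0.0267

Derivation:
joint[0] = (0.0000, 0.0000)  (base)
link 0: phi[0] = -5 = -5 deg
  cos(-5 deg) = 0.9962, sin(-5 deg) = -0.0872
  joint[1] = (0.0000, 0.0000) + 7 * (0.9962, -0.0872) = (0.0000 + 6.9734, 0.0000 + -0.6101) = (6.9734, -0.6101)
link 1: phi[1] = -5 + 60 = 55 deg
  cos(55 deg) = 0.5736, sin(55 deg) = 0.8192
  joint[2] = (6.9734, -0.6101) + 8.1 * (0.5736, 0.8192) = (6.9734 + 4.6460, -0.6101 + 6.6351) = (11.6193, 6.0250)
link 2: phi[2] = -5 + 60 + 160 = 215 deg
  cos(215 deg) = -0.8192, sin(215 deg) = -0.5736
  joint[3] = (11.6193, 6.0250) + 9.5 * (-0.8192, -0.5736) = (11.6193 + -7.7819, 6.0250 + -5.4490) = (3.8374, 0.5761)
link 3: phi[3] = -5 + 60 + 160 + -10 = 205 deg
  cos(205 deg) = -0.9063, sin(205 deg) = -0.4226
  joint[4] = (3.8374, 0.5761) + 1.3 * (-0.9063, -0.4226) = (3.8374 + -1.1782, 0.5761 + -0.5494) = (2.6592, 0.0267)
End effector: (2.6592, 0.0267)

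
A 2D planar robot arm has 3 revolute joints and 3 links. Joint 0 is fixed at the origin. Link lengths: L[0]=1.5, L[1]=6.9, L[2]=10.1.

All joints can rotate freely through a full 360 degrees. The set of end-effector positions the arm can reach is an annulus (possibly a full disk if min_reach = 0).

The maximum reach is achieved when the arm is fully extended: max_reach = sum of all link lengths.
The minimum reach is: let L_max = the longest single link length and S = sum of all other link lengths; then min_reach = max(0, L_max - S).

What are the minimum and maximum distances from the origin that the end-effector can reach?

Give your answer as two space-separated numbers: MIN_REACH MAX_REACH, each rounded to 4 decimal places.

Answer: 1.7000 18.5000

Derivation:
Link lengths: [1.5, 6.9, 10.1]
max_reach = 1.5 + 6.9 + 10.1 = 18.5
L_max = max([1.5, 6.9, 10.1]) = 10.1
S (sum of others) = 18.5 - 10.1 = 8.4
min_reach = max(0, 10.1 - 8.4) = max(0, 1.7) = 1.7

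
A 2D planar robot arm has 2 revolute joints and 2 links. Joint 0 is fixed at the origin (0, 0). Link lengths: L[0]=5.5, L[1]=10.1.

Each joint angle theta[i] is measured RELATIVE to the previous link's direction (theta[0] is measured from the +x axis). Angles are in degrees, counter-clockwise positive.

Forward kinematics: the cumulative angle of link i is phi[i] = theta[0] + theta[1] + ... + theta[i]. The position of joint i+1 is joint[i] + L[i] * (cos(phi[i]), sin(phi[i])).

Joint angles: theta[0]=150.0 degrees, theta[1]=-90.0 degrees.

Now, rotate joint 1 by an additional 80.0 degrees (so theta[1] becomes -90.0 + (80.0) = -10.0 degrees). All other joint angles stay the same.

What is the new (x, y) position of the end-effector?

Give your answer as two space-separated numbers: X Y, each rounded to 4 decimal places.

joint[0] = (0.0000, 0.0000)  (base)
link 0: phi[0] = 150 = 150 deg
  cos(150 deg) = -0.8660, sin(150 deg) = 0.5000
  joint[1] = (0.0000, 0.0000) + 5.5 * (-0.8660, 0.5000) = (0.0000 + -4.7631, 0.0000 + 2.7500) = (-4.7631, 2.7500)
link 1: phi[1] = 150 + -10 = 140 deg
  cos(140 deg) = -0.7660, sin(140 deg) = 0.6428
  joint[2] = (-4.7631, 2.7500) + 10.1 * (-0.7660, 0.6428) = (-4.7631 + -7.7370, 2.7500 + 6.4922) = (-12.5002, 9.2422)
End effector: (-12.5002, 9.2422)

Answer: -12.5002 9.2422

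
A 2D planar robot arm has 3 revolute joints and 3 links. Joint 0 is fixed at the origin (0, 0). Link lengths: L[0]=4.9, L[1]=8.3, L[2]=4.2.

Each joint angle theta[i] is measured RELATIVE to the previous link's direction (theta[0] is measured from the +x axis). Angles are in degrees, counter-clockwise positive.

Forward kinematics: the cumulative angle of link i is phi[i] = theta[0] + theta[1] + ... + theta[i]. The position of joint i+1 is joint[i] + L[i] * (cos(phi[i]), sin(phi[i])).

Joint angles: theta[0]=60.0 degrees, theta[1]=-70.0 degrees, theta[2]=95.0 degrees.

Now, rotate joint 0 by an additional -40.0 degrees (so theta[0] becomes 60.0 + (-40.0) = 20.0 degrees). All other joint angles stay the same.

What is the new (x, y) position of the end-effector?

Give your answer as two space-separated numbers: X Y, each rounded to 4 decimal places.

joint[0] = (0.0000, 0.0000)  (base)
link 0: phi[0] = 20 = 20 deg
  cos(20 deg) = 0.9397, sin(20 deg) = 0.3420
  joint[1] = (0.0000, 0.0000) + 4.9 * (0.9397, 0.3420) = (0.0000 + 4.6045, 0.0000 + 1.6759) = (4.6045, 1.6759)
link 1: phi[1] = 20 + -70 = -50 deg
  cos(-50 deg) = 0.6428, sin(-50 deg) = -0.7660
  joint[2] = (4.6045, 1.6759) + 8.3 * (0.6428, -0.7660) = (4.6045 + 5.3351, 1.6759 + -6.3582) = (9.9396, -4.6823)
link 2: phi[2] = 20 + -70 + 95 = 45 deg
  cos(45 deg) = 0.7071, sin(45 deg) = 0.7071
  joint[3] = (9.9396, -4.6823) + 4.2 * (0.7071, 0.7071) = (9.9396 + 2.9698, -4.6823 + 2.9698) = (12.9095, -1.7124)
End effector: (12.9095, -1.7124)

Answer: 12.9095 -1.7124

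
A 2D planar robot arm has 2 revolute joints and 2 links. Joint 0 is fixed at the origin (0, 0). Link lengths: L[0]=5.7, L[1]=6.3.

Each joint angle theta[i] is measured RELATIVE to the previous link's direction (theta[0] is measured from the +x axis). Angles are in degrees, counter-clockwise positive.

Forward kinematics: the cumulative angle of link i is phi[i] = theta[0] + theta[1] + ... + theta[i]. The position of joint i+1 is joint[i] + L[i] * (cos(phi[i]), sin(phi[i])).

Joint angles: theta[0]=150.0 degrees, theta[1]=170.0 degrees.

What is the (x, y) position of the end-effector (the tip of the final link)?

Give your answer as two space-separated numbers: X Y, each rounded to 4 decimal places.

Answer: -0.1103 -1.1996

Derivation:
joint[0] = (0.0000, 0.0000)  (base)
link 0: phi[0] = 150 = 150 deg
  cos(150 deg) = -0.8660, sin(150 deg) = 0.5000
  joint[1] = (0.0000, 0.0000) + 5.7 * (-0.8660, 0.5000) = (0.0000 + -4.9363, 0.0000 + 2.8500) = (-4.9363, 2.8500)
link 1: phi[1] = 150 + 170 = 320 deg
  cos(320 deg) = 0.7660, sin(320 deg) = -0.6428
  joint[2] = (-4.9363, 2.8500) + 6.3 * (0.7660, -0.6428) = (-4.9363 + 4.8261, 2.8500 + -4.0496) = (-0.1103, -1.1996)
End effector: (-0.1103, -1.1996)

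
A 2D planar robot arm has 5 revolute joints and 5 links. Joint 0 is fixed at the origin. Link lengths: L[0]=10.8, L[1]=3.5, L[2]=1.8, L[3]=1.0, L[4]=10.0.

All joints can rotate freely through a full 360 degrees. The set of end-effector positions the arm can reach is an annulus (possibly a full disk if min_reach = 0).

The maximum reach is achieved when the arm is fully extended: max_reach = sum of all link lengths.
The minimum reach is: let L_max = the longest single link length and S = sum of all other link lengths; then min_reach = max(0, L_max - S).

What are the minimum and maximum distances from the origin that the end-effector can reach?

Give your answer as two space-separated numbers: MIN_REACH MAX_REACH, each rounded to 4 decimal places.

Answer: 0.0000 27.1000

Derivation:
Link lengths: [10.8, 3.5, 1.8, 1.0, 10.0]
max_reach = 10.8 + 3.5 + 1.8 + 1 + 10 = 27.1
L_max = max([10.8, 3.5, 1.8, 1.0, 10.0]) = 10.8
S (sum of others) = 27.1 - 10.8 = 16.3
min_reach = max(0, 10.8 - 16.3) = max(0, -5.5) = 0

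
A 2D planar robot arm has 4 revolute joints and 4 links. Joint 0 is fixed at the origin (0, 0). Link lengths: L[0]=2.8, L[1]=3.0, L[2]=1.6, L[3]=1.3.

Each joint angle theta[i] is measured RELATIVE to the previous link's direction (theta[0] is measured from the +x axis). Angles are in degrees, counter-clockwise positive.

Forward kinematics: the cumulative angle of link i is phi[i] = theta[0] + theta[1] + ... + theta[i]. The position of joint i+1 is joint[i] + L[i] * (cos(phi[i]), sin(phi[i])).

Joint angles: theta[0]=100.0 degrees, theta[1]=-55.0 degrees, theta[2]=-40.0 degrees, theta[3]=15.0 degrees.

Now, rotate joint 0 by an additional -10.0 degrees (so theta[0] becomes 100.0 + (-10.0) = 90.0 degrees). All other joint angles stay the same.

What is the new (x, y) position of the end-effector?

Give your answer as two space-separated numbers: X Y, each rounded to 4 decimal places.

joint[0] = (0.0000, 0.0000)  (base)
link 0: phi[0] = 90 = 90 deg
  cos(90 deg) = 0.0000, sin(90 deg) = 1.0000
  joint[1] = (0.0000, 0.0000) + 2.8 * (0.0000, 1.0000) = (0.0000 + 0.0000, 0.0000 + 2.8000) = (0.0000, 2.8000)
link 1: phi[1] = 90 + -55 = 35 deg
  cos(35 deg) = 0.8192, sin(35 deg) = 0.5736
  joint[2] = (0.0000, 2.8000) + 3 * (0.8192, 0.5736) = (0.0000 + 2.4575, 2.8000 + 1.7207) = (2.4575, 4.5207)
link 2: phi[2] = 90 + -55 + -40 = -5 deg
  cos(-5 deg) = 0.9962, sin(-5 deg) = -0.0872
  joint[3] = (2.4575, 4.5207) + 1.6 * (0.9962, -0.0872) = (2.4575 + 1.5939, 4.5207 + -0.1394) = (4.0514, 4.3813)
link 3: phi[3] = 90 + -55 + -40 + 15 = 10 deg
  cos(10 deg) = 0.9848, sin(10 deg) = 0.1736
  joint[4] = (4.0514, 4.3813) + 1.3 * (0.9848, 0.1736) = (4.0514 + 1.2803, 4.3813 + 0.2257) = (5.3316, 4.6070)
End effector: (5.3316, 4.6070)

Answer: 5.3316 4.6070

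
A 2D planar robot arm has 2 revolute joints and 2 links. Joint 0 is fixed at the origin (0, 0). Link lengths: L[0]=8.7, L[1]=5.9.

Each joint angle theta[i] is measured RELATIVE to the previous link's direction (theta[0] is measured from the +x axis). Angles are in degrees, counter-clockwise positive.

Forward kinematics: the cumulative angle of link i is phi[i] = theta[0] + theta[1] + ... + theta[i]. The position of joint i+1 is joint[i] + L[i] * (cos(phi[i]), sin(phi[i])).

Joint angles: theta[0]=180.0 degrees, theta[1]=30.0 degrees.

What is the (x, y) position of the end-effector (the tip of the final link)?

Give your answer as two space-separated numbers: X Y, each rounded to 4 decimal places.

joint[0] = (0.0000, 0.0000)  (base)
link 0: phi[0] = 180 = 180 deg
  cos(180 deg) = -1.0000, sin(180 deg) = 0.0000
  joint[1] = (0.0000, 0.0000) + 8.7 * (-1.0000, 0.0000) = (0.0000 + -8.7000, 0.0000 + 0.0000) = (-8.7000, 0.0000)
link 1: phi[1] = 180 + 30 = 210 deg
  cos(210 deg) = -0.8660, sin(210 deg) = -0.5000
  joint[2] = (-8.7000, 0.0000) + 5.9 * (-0.8660, -0.5000) = (-8.7000 + -5.1095, 0.0000 + -2.9500) = (-13.8095, -2.9500)
End effector: (-13.8095, -2.9500)

Answer: -13.8095 -2.9500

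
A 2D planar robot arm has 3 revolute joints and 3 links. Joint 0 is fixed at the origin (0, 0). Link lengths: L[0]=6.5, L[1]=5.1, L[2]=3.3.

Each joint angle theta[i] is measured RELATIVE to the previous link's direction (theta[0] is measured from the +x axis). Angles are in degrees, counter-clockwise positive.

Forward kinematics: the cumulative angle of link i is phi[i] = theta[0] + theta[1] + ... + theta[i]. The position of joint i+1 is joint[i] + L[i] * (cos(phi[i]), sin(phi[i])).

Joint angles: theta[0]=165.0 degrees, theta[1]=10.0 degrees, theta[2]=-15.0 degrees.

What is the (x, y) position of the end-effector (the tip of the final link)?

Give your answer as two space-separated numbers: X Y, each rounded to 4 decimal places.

Answer: -14.4601 3.2555

Derivation:
joint[0] = (0.0000, 0.0000)  (base)
link 0: phi[0] = 165 = 165 deg
  cos(165 deg) = -0.9659, sin(165 deg) = 0.2588
  joint[1] = (0.0000, 0.0000) + 6.5 * (-0.9659, 0.2588) = (0.0000 + -6.2785, 0.0000 + 1.6823) = (-6.2785, 1.6823)
link 1: phi[1] = 165 + 10 = 175 deg
  cos(175 deg) = -0.9962, sin(175 deg) = 0.0872
  joint[2] = (-6.2785, 1.6823) + 5.1 * (-0.9962, 0.0872) = (-6.2785 + -5.0806, 1.6823 + 0.4445) = (-11.3591, 2.1268)
link 2: phi[2] = 165 + 10 + -15 = 160 deg
  cos(160 deg) = -0.9397, sin(160 deg) = 0.3420
  joint[3] = (-11.3591, 2.1268) + 3.3 * (-0.9397, 0.3420) = (-11.3591 + -3.1010, 2.1268 + 1.1287) = (-14.4601, 3.2555)
End effector: (-14.4601, 3.2555)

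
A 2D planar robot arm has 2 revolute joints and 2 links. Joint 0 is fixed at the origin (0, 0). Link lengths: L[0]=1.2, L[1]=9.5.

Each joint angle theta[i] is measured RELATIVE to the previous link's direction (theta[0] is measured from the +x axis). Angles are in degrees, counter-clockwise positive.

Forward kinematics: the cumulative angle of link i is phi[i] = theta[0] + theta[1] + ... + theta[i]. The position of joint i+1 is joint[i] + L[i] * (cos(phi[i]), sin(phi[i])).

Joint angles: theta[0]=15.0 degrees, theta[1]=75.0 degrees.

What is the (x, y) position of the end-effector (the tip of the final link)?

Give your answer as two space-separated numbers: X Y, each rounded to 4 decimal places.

Answer: 1.1591 9.8106

Derivation:
joint[0] = (0.0000, 0.0000)  (base)
link 0: phi[0] = 15 = 15 deg
  cos(15 deg) = 0.9659, sin(15 deg) = 0.2588
  joint[1] = (0.0000, 0.0000) + 1.2 * (0.9659, 0.2588) = (0.0000 + 1.1591, 0.0000 + 0.3106) = (1.1591, 0.3106)
link 1: phi[1] = 15 + 75 = 90 deg
  cos(90 deg) = 0.0000, sin(90 deg) = 1.0000
  joint[2] = (1.1591, 0.3106) + 9.5 * (0.0000, 1.0000) = (1.1591 + 0.0000, 0.3106 + 9.5000) = (1.1591, 9.8106)
End effector: (1.1591, 9.8106)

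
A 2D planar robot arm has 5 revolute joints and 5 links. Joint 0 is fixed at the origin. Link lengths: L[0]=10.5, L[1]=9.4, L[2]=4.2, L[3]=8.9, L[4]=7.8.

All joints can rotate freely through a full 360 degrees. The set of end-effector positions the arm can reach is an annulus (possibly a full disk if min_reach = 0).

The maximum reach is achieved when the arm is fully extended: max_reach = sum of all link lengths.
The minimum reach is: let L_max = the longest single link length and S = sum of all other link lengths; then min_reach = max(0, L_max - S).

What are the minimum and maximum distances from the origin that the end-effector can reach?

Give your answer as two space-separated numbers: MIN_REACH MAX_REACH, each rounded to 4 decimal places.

Answer: 0.0000 40.8000

Derivation:
Link lengths: [10.5, 9.4, 4.2, 8.9, 7.8]
max_reach = 10.5 + 9.4 + 4.2 + 8.9 + 7.8 = 40.8
L_max = max([10.5, 9.4, 4.2, 8.9, 7.8]) = 10.5
S (sum of others) = 40.8 - 10.5 = 30.3
min_reach = max(0, 10.5 - 30.3) = max(0, -19.8) = 0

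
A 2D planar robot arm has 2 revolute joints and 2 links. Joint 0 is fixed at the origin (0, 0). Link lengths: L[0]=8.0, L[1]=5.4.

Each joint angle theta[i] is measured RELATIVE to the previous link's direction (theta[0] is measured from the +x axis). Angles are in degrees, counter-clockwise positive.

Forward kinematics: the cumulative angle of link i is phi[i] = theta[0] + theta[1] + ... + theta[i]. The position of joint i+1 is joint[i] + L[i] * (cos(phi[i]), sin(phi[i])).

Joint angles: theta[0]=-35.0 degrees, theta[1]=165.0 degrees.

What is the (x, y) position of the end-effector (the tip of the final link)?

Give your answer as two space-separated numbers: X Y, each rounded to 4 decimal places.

joint[0] = (0.0000, 0.0000)  (base)
link 0: phi[0] = -35 = -35 deg
  cos(-35 deg) = 0.8192, sin(-35 deg) = -0.5736
  joint[1] = (0.0000, 0.0000) + 8 * (0.8192, -0.5736) = (0.0000 + 6.5532, 0.0000 + -4.5886) = (6.5532, -4.5886)
link 1: phi[1] = -35 + 165 = 130 deg
  cos(130 deg) = -0.6428, sin(130 deg) = 0.7660
  joint[2] = (6.5532, -4.5886) + 5.4 * (-0.6428, 0.7660) = (6.5532 + -3.4711, -4.5886 + 4.1366) = (3.0822, -0.4520)
End effector: (3.0822, -0.4520)

Answer: 3.0822 -0.4520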